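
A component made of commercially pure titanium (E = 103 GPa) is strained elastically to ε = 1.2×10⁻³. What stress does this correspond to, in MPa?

124 MPa

σ = E·ε = 103000 MPa × 1.2×10⁻³ = 124 MPa.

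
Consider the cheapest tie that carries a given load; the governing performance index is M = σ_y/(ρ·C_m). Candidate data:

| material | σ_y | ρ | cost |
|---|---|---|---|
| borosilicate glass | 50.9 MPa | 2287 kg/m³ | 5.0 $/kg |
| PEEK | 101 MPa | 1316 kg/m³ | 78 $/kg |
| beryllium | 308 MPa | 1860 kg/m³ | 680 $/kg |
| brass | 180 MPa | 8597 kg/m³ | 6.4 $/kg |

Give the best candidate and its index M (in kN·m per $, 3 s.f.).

Per-candidate index values:
  borosilicate glass: M = 4.45 kN·m per $
  brass: M = 3.27 kN·m per $
  PEEK: M = 0.984 kN·m per $
  beryllium: M = 0.244 kN·m per $
The maximum is for borosilicate glass.

borosilicate glass, M = 4.45 kN·m per $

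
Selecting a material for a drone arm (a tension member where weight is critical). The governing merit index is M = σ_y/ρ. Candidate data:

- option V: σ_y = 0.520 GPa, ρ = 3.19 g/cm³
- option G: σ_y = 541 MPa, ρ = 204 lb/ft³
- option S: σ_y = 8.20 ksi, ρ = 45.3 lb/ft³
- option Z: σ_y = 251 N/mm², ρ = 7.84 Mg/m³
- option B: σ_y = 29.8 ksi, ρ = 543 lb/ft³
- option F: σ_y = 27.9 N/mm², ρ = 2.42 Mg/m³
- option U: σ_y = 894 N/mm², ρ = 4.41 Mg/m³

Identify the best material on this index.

option U

Normalizing units and computing the index:
  option V: σ_y = 520.0 MPa, ρ = 3190 kg/m³
  option G: σ_y = 541.0 MPa, ρ = 3268 kg/m³
  option S: σ_y = 56.54 MPa, ρ = 725.6 kg/m³
  option Z: σ_y = 251.0 MPa, ρ = 7840 kg/m³
  option B: σ_y = 205.5 MPa, ρ = 8698 kg/m³
  option F: σ_y = 27.90 MPa, ρ = 2420 kg/m³
  option U: σ_y = 894.0 MPa, ρ = 4410 kg/m³
  option U: M = 203 kN·m/kg
  option G: M = 166 kN·m/kg
  option V: M = 163 kN·m/kg
  option S: M = 77.9 kN·m/kg
  option Z: M = 32.0 kN·m/kg
  option B: M = 23.6 kN·m/kg
  option F: M = 11.5 kN·m/kg
Highest index: option U.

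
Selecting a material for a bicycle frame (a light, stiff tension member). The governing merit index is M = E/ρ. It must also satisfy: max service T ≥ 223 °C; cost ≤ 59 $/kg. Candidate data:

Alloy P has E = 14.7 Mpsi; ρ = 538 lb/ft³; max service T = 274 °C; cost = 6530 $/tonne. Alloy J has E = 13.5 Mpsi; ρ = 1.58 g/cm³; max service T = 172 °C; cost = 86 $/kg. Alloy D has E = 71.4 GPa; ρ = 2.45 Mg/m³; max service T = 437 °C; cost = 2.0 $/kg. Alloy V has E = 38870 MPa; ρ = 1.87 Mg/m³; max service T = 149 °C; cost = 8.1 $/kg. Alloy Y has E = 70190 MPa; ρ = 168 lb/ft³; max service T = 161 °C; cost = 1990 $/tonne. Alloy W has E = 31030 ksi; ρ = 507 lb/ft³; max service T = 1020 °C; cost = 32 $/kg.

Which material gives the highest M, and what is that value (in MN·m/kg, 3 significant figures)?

alloy D, M = 29.1 MN·m/kg

Screen on constraints: max service T ≥ 223 °C; cost ≤ 59 $/kg. Survivors: alloy P, alloy D, alloy W.
Normalizing units and computing the index:
  alloy P: E = 101.4 GPa, ρ = 8618 kg/m³
  alloy D: E = 71.40 GPa, ρ = 2450 kg/m³
  alloy W: E = 213.9 GPa, ρ = 8121 kg/m³
  alloy D: M = 29.1 MN·m/kg
  alloy W: M = 26.3 MN·m/kg
  alloy P: M = 11.8 MN·m/kg
The maximum is for alloy D.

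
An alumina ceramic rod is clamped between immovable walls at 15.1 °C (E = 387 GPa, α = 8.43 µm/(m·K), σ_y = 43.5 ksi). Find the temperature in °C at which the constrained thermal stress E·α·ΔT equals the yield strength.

107 °C

σ_y = 43.5 ksi = 299.9 MPa.
E·α·ΔT = 299.9 MPa ⇒ ΔT = 299.9 / (387.0×10³ × 8.43×10⁻⁶) = 91.93 K.
T = 15.1 + 91.93 = 107.0 °C.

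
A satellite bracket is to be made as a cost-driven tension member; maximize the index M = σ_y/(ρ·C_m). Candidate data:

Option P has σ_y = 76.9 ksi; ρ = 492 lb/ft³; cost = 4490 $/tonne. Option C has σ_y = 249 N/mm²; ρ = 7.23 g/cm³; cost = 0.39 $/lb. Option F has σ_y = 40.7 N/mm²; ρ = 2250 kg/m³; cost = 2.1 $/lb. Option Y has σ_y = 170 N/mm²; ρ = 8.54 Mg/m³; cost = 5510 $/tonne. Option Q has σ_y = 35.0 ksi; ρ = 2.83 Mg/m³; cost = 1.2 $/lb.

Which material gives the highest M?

Convert each candidate to consistent units, then evaluate M:
  option P: σ_y = 530.2 MPa, ρ = 7881 kg/m³, cost = 4.490 $/kg
  option C: σ_y = 249.0 MPa, ρ = 7230 kg/m³, cost = 0.8598 $/kg
  option F: σ_y = 40.70 MPa, ρ = 2250 kg/m³, cost = 4.630 $/kg
  option Y: σ_y = 170.0 MPa, ρ = 8540 kg/m³, cost = 5.510 $/kg
  option Q: σ_y = 241.3 MPa, ρ = 2830 kg/m³, cost = 2.646 $/kg
  option C: M = 40.1 kN·m per $
  option Q: M = 32.2 kN·m per $
  option P: M = 15.0 kN·m per $
  option F: M = 3.91 kN·m per $
  option Y: M = 3.61 kN·m per $
Option C has the largest M.

option C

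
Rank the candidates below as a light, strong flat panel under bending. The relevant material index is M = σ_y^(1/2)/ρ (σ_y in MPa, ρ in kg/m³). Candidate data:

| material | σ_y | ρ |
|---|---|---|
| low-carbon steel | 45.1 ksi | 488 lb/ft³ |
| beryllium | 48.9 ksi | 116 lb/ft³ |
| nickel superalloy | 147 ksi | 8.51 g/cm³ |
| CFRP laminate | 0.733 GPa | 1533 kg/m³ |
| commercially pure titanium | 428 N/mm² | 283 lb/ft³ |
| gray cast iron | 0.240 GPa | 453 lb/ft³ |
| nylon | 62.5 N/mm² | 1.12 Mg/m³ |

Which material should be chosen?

CFRP laminate

After converting to SI:
  low-carbon steel: σ_y = 311.0 MPa, ρ = 7817 kg/m³
  beryllium: σ_y = 337.2 MPa, ρ = 1858 kg/m³
  nickel superalloy: σ_y = 1014 MPa, ρ = 8510 kg/m³
  CFRP laminate: σ_y = 733.0 MPa, ρ = 1533 kg/m³
  commercially pure titanium: σ_y = 428.0 MPa, ρ = 4533 kg/m³
  gray cast iron: σ_y = 240.0 MPa, ρ = 7256 kg/m³
  nylon: σ_y = 62.50 MPa, ρ = 1120 kg/m³
  CFRP laminate: M = 17.7×10⁻³
  beryllium: M = 9.88×10⁻³
  nylon: M = 7.06×10⁻³
  commercially pure titanium: M = 4.56×10⁻³
  nickel superalloy: M = 3.74×10⁻³
  low-carbon steel: M = 2.26×10⁻³
  gray cast iron: M = 2.13×10⁻³
The maximum is for CFRP laminate.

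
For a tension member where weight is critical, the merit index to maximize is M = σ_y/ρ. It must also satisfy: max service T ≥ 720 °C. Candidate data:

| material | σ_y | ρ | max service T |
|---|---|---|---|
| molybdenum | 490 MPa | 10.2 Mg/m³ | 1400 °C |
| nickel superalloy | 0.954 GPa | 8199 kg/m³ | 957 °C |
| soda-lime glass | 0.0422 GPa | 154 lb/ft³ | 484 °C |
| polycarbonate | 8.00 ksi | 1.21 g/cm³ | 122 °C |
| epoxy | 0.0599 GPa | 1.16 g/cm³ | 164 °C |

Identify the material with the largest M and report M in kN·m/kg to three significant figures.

Screen on constraints: max service T ≥ 720 °C. Survivors: molybdenum, nickel superalloy.
In SI units:
  molybdenum: σ_y = 490.0 MPa, ρ = 10200 kg/m³
  nickel superalloy: σ_y = 954.0 MPa, ρ = 8199 kg/m³
  nickel superalloy: M = 116 kN·m/kg
  molybdenum: M = 48.0 kN·m/kg
Highest index: nickel superalloy.

nickel superalloy, M = 116 kN·m/kg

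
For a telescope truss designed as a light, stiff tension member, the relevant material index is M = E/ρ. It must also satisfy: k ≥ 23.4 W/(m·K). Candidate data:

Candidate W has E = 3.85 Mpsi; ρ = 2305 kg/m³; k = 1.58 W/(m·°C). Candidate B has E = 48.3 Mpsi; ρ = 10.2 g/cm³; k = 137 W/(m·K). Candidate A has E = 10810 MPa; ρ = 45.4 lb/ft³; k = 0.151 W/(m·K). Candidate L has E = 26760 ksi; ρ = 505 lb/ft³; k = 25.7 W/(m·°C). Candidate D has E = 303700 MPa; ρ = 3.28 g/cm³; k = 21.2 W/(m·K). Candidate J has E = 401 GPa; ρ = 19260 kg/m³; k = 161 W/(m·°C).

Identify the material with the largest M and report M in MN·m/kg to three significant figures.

Screen on constraints: k ≥ 23.4 W/(m·K). Survivors: candidate B, candidate L, candidate J.
Normalizing units and computing the index:
  candidate B: E = 333.0 GPa, ρ = 10200 kg/m³
  candidate L: E = 184.5 GPa, ρ = 8089 kg/m³
  candidate J: E = 401.0 GPa, ρ = 19260 kg/m³
  candidate B: M = 32.6 MN·m/kg
  candidate L: M = 22.8 MN·m/kg
  candidate J: M = 20.8 MN·m/kg
Candidate B has the largest M.

candidate B, M = 32.6 MN·m/kg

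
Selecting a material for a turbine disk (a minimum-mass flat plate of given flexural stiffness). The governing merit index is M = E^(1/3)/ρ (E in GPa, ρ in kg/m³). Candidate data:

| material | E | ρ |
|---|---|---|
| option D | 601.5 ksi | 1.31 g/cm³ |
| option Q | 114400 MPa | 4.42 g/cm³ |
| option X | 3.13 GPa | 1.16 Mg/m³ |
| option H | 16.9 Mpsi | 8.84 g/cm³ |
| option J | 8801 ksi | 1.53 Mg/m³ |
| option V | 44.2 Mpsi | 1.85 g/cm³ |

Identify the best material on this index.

Normalizing units and computing the index:
  option D: E = 4.147 GPa, ρ = 1310 kg/m³
  option Q: E = 114.4 GPa, ρ = 4420 kg/m³
  option X: E = 3.130 GPa, ρ = 1160 kg/m³
  option H: E = 116.5 GPa, ρ = 8840 kg/m³
  option J: E = 60.68 GPa, ρ = 1530 kg/m³
  option V: E = 304.7 GPa, ρ = 1850 kg/m³
  option V: M = 3.64×10⁻³
  option J: M = 2.57×10⁻³
  option X: M = 1.26×10⁻³
  option D: M = 1.23×10⁻³
  option Q: M = 1.10×10⁻³
  option H: M = 0.553×10⁻³
Option V has the largest M.

option V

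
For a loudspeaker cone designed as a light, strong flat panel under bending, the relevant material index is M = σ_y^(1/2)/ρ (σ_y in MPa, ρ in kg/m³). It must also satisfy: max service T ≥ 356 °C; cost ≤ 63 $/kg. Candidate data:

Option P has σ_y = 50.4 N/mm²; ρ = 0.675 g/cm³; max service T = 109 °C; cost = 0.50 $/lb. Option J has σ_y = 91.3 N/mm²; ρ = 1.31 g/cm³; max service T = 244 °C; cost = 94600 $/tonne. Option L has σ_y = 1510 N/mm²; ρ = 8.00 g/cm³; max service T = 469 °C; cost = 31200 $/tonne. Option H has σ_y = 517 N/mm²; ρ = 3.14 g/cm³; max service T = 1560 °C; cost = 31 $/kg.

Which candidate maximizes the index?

Screen on constraints: max service T ≥ 356 °C; cost ≤ 63 $/kg. Survivors: option L, option H.
Putting every candidate on a common basis:
  option L: σ_y = 1510 MPa, ρ = 8000 kg/m³
  option H: σ_y = 517.0 MPa, ρ = 3140 kg/m³
  option H: M = 7.24×10⁻³
  option L: M = 4.86×10⁻³
The maximum is for option H.

option H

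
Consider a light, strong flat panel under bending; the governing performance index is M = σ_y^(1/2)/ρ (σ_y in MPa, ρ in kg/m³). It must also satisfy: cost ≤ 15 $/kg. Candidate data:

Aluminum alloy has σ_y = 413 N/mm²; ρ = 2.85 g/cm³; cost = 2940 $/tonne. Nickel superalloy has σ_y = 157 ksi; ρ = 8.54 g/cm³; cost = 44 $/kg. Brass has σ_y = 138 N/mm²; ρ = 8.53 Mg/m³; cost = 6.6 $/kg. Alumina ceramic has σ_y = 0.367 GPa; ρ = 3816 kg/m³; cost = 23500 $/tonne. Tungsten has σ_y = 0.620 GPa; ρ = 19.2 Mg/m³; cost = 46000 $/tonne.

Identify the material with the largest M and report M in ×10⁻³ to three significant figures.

aluminum alloy, M = 7.13×10⁻³

Screen on constraints: cost ≤ 15 $/kg. Survivors: aluminum alloy, brass.
In SI units:
  aluminum alloy: σ_y = 413.0 MPa, ρ = 2850 kg/m³
  brass: σ_y = 138.0 MPa, ρ = 8530 kg/m³
  aluminum alloy: M = 7.13×10⁻³
  brass: M = 1.38×10⁻³
Aluminum alloy ranks first.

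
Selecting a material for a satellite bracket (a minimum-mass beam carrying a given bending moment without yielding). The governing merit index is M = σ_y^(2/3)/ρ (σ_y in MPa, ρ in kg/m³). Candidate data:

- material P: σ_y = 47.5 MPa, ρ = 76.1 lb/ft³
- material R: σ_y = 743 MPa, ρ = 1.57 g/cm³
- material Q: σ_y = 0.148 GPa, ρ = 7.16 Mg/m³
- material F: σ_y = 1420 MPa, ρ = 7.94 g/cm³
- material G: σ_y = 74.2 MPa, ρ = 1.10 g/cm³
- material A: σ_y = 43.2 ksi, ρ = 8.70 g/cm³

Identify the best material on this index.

Putting every candidate on a common basis:
  material P: σ_y = 47.50 MPa, ρ = 1219 kg/m³
  material R: σ_y = 743.0 MPa, ρ = 1570 kg/m³
  material Q: σ_y = 148.0 MPa, ρ = 7160 kg/m³
  material F: σ_y = 1420 MPa, ρ = 7940 kg/m³
  material G: σ_y = 74.20 MPa, ρ = 1100 kg/m³
  material A: σ_y = 297.9 MPa, ρ = 8700 kg/m³
  material R: M = 52.3×10⁻³
  material G: M = 16.1×10⁻³
  material F: M = 15.9×10⁻³
  material P: M = 10.8×10⁻³
  material A: M = 5.13×10⁻³
  material Q: M = 3.91×10⁻³
Material R ranks first.

material R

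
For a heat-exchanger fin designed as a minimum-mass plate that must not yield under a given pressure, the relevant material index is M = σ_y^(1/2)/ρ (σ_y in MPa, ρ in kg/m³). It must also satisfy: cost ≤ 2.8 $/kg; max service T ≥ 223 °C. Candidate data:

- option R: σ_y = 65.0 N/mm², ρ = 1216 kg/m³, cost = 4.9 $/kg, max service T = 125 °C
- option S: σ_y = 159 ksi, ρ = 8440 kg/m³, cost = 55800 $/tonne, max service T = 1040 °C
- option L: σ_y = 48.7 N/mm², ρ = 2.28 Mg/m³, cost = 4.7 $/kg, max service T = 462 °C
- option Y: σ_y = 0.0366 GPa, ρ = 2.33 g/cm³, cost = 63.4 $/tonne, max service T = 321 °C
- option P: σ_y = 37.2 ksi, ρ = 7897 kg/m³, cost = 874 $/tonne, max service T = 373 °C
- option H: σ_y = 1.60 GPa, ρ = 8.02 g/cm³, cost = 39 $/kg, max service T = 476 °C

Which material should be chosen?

option Y

Screen on constraints: cost ≤ 2.8 $/kg; max service T ≥ 223 °C. Survivors: option Y, option P.
Convert each candidate to consistent units, then evaluate M:
  option Y: σ_y = 36.60 MPa, ρ = 2330 kg/m³
  option P: σ_y = 256.5 MPa, ρ = 7897 kg/m³
  option Y: M = 2.60×10⁻³
  option P: M = 2.03×10⁻³
Highest index: option Y.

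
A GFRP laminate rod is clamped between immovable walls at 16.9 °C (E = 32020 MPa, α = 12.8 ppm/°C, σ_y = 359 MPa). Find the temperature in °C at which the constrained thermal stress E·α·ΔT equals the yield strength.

893 °C

E = 32020 MPa = 32.02 GPa.
E·α·ΔT = 359.0 MPa ⇒ ΔT = 359.0 / (32.02×10³ × 12.8×10⁻⁶) = 875.9 K.
T = 16.9 + 875.9 = 892.8 °C.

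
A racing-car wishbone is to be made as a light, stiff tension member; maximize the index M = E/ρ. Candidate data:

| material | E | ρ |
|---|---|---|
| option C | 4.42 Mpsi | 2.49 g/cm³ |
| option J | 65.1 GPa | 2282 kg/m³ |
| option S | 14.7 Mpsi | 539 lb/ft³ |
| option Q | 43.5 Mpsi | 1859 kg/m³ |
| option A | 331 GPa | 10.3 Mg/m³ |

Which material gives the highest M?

After converting to SI:
  option C: E = 30.47 GPa, ρ = 2490 kg/m³
  option J: E = 65.10 GPa, ρ = 2282 kg/m³
  option S: E = 101.4 GPa, ρ = 8634 kg/m³
  option Q: E = 299.9 GPa, ρ = 1859 kg/m³
  option A: E = 331.0 GPa, ρ = 10300 kg/m³
  option Q: M = 161 MN·m/kg
  option A: M = 32.1 MN·m/kg
  option J: M = 28.5 MN·m/kg
  option C: M = 12.2 MN·m/kg
  option S: M = 11.7 MN·m/kg
Option Q has the largest M.

option Q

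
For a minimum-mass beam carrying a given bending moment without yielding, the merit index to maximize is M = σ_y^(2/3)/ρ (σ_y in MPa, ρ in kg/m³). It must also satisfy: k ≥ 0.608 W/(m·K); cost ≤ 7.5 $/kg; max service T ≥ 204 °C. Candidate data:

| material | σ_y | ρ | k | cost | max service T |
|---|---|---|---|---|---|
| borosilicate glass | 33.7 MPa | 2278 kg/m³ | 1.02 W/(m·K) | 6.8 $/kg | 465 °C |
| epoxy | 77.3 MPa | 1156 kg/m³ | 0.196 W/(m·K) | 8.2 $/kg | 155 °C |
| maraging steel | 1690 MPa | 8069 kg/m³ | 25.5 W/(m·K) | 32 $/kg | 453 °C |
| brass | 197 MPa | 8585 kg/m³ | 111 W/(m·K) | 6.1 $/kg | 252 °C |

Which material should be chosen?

Screen on constraints: k ≥ 0.608 W/(m·K); cost ≤ 7.5 $/kg; max service T ≥ 204 °C. Survivors: borosilicate glass, brass.
Per-candidate index values:
  borosilicate glass: M = 4.58×10⁻³
  brass: M = 3.94×10⁻³
Borosilicate glass ranks first.

borosilicate glass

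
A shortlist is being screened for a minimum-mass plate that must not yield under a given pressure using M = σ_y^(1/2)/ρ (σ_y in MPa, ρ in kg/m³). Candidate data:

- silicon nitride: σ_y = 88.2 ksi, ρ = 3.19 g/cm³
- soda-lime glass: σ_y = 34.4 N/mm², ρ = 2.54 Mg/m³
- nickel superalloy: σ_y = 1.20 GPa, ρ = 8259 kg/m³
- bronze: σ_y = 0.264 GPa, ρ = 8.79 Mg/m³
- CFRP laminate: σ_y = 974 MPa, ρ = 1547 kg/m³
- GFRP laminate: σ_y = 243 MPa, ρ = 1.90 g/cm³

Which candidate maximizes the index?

Normalizing units and computing the index:
  silicon nitride: σ_y = 608.1 MPa, ρ = 3190 kg/m³
  soda-lime glass: σ_y = 34.40 MPa, ρ = 2540 kg/m³
  nickel superalloy: σ_y = 1200 MPa, ρ = 8259 kg/m³
  bronze: σ_y = 264.0 MPa, ρ = 8790 kg/m³
  CFRP laminate: σ_y = 974.0 MPa, ρ = 1547 kg/m³
  GFRP laminate: σ_y = 243.0 MPa, ρ = 1900 kg/m³
  CFRP laminate: M = 20.2×10⁻³
  GFRP laminate: M = 8.20×10⁻³
  silicon nitride: M = 7.73×10⁻³
  nickel superalloy: M = 4.19×10⁻³
  soda-lime glass: M = 2.31×10⁻³
  bronze: M = 1.85×10⁻³
The maximum is for CFRP laminate.

CFRP laminate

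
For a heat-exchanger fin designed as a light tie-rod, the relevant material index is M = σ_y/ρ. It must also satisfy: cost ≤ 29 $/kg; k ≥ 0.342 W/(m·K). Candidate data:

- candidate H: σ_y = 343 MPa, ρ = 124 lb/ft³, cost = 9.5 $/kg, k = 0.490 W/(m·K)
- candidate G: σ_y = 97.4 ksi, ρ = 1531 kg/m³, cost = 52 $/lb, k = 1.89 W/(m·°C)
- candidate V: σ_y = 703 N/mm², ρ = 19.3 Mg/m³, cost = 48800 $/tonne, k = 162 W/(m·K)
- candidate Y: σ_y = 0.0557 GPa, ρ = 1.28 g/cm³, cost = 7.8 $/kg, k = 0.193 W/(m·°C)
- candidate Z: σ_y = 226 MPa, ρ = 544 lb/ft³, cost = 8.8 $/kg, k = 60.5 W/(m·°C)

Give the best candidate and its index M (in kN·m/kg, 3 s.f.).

Screen on constraints: cost ≤ 29 $/kg; k ≥ 0.342 W/(m·K). Survivors: candidate H, candidate Z.
After converting to SI:
  candidate H: σ_y = 343.0 MPa, ρ = 1986 kg/m³
  candidate Z: σ_y = 226.0 MPa, ρ = 8714 kg/m³
  candidate H: M = 173 kN·m/kg
  candidate Z: M = 25.9 kN·m/kg
Candidate H ranks first.

candidate H, M = 173 kN·m/kg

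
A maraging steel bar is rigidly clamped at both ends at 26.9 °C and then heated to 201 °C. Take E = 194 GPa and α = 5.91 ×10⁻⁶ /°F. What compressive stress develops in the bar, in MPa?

359 MPa

α = 5.91×10⁻⁶/°F × 9/5 = 10.6×10⁻⁶/K.
ΔT = 174.1 K. Constrained thermal stress σ = E·α·ΔT = 194.0×10³ MPa × 10.6×10⁻⁶ × 174.1 = 359 MPa (compressive).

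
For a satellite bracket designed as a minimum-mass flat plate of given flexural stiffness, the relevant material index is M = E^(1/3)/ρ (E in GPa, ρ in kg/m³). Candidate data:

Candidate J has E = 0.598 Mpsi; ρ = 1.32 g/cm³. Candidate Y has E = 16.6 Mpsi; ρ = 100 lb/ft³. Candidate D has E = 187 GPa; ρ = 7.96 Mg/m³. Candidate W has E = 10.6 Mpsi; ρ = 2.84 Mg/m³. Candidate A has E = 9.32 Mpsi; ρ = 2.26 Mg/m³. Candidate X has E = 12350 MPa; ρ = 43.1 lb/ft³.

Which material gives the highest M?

In SI units:
  candidate J: E = 4.123 GPa, ρ = 1320 kg/m³
  candidate Y: E = 114.5 GPa, ρ = 1602 kg/m³
  candidate D: E = 187.0 GPa, ρ = 7960 kg/m³
  candidate W: E = 73.08 GPa, ρ = 2840 kg/m³
  candidate A: E = 64.26 GPa, ρ = 2260 kg/m³
  candidate X: E = 12.35 GPa, ρ = 690.4 kg/m³
  candidate X: M = 3.35×10⁻³
  candidate Y: M = 3.03×10⁻³
  candidate A: M = 1.77×10⁻³
  candidate W: M = 1.47×10⁻³
  candidate J: M = 1.21×10⁻³
  candidate D: M = 0.718×10⁻³
Highest index: candidate X.

candidate X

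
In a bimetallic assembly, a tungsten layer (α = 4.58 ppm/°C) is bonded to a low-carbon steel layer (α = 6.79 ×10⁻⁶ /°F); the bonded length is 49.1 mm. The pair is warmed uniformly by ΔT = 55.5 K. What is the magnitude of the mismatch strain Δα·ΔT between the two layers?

4.24×10⁻⁴

low-carbon steel: α = 6.79×10⁻⁶/°F × 9/5 = 12.2×10⁻⁶/K.
Δα = |4.58 − 12.2|×10⁻⁶/K = 7.64×10⁻⁶/K.
Mismatch strain = Δα·ΔT = 7.64×10⁻⁶ × 55.5 = 4.24×10⁻⁴.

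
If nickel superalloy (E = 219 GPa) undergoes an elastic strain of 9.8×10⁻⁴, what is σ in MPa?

215 MPa

σ = E·ε = 219000 MPa × 9.8×10⁻⁴ = 215 MPa.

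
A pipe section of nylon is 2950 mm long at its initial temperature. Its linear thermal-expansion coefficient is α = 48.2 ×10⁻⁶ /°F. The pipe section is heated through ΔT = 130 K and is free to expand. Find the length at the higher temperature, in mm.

2983.3 mm

Convert α: 48.2×10⁻⁶/°F × (9/5) = 86.8×10⁻⁶/K.
ΔL = α·L₀·ΔT = 86.8×10⁻⁶ × 2950 mm × 130.0 K = 33.3 mm.
L = L₀ + ΔL = 2950 + 33.3 = 2983.3 mm.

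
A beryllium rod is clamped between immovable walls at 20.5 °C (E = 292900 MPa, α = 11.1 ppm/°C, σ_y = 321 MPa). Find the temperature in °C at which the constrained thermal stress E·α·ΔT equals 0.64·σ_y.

E = 292900 MPa = 292.9 GPa.
E·α·ΔT = 205.4 MPa ⇒ ΔT = 205.4 / (292.9×10³ × 11.1×10⁻⁶) = 63.19 K.
T = 20.5 + 63.19 = 83.69 °C.

83.7 °C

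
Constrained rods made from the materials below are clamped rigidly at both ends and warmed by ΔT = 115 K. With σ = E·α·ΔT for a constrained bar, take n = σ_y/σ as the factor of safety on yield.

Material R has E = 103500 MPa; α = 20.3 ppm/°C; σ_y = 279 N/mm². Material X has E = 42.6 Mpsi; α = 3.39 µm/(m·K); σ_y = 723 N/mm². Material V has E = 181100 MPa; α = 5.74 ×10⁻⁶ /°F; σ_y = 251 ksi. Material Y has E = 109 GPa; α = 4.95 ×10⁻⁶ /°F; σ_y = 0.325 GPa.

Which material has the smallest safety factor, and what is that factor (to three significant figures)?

Per material, after unit conversion:
  material R: E = 103.5, α = 20.3, σ_y = 279.0 → σ = 242 MPa, n = 1.15
  material X: E = 293.7, α = 3.39, σ_y = 723.0 → σ = 115 MPa, n = 6.31
  material V: E = 181.1, α = 10.3, σ_y = 1731 → σ = 215 MPa, n = 8.04
  material Y: E = 109.0, α = 8.91, σ_y = 325.0 → σ = 112 MPa, n = 2.91
Material R has the lowest safety factor, n = 1.15.

material R, n = 1.15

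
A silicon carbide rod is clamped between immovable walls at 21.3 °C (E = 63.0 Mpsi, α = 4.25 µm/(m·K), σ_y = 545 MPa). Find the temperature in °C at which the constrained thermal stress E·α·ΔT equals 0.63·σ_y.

E = 63.0 Mpsi = 434.4 GPa.
E·α·ΔT = 343.4 MPa ⇒ ΔT = 343.4 / (434.4×10³ × 4.25×10⁻⁶) = 186.0 K.
T = 21.3 + 186.0 = 207.3 °C.

207 °C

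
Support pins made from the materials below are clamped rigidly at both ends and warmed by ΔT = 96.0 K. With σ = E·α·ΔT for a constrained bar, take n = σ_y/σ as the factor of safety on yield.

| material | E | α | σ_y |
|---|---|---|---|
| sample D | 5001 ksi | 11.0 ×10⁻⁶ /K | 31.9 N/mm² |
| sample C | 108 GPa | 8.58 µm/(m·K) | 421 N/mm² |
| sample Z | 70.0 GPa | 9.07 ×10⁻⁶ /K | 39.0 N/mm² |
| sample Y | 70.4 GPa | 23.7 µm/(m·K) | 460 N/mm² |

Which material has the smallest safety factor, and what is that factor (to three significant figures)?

In consistent units (E in GPa, α in ×10⁻⁶/K, σ_y in MPa):
  sample D: E = 34.48, α = 11.0, σ_y = 31.90 → σ = 36.4 MPa, n = 0.876
  sample C: E = 108.0, α = 8.58, σ_y = 421.0 → σ = 89.0 MPa, n = 4.73
  sample Z: E = 70.00, α = 9.07, σ_y = 39.00 → σ = 61.0 MPa, n = 0.640
  sample Y: E = 70.40, α = 23.7, σ_y = 460.0 → σ = 160 MPa, n = 2.87
The minimum is sample Z at n = 0.640.

sample Z, n = 0.640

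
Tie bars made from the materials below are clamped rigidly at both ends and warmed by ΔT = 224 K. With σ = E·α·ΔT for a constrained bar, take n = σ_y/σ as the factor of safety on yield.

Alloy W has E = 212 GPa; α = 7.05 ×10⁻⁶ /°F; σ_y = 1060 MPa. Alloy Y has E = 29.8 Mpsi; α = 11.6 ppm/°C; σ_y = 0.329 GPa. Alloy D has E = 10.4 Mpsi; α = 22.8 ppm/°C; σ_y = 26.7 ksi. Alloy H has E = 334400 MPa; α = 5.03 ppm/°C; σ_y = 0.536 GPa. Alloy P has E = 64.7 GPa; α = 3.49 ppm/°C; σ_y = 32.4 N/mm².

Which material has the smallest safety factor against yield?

alloy D

Per material, after unit conversion:
  alloy W: E = 212.0, α = 12.7, σ_y = 1060 → σ = 603 MPa, n = 1.76
  alloy Y: E = 205.5, α = 11.6, σ_y = 329.0 → σ = 534 MPa, n = 0.616
  alloy D: E = 71.71, α = 22.8, σ_y = 184.1 → σ = 366 MPa, n = 0.503
  alloy H: E = 334.4, α = 5.03, σ_y = 536.0 → σ = 377 MPa, n = 1.42
  alloy P: E = 64.70, α = 3.49, σ_y = 32.40 → σ = 50.6 MPa, n = 0.641
Alloy D has the lowest safety factor, n = 0.503.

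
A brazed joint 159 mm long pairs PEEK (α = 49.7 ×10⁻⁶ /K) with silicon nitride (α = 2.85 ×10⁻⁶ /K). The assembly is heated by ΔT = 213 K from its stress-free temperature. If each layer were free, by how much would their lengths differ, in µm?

1590 µm

Δα = |49.7 − 2.85|×10⁻⁶/K = 46.9×10⁻⁶/K.
ΔL_mismatch = Δα·L·ΔT = 46.9×10⁻⁶ × 159.0 mm × 213.0 K = 1590 µm.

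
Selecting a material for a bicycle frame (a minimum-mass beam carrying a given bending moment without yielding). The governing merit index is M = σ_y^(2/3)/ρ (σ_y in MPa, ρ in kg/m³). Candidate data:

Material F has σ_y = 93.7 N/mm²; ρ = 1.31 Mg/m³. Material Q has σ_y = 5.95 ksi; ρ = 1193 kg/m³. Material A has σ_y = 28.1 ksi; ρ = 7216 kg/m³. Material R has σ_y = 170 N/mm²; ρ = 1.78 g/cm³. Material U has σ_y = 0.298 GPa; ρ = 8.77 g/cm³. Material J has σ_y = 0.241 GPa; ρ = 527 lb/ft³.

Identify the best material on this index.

material R

Putting every candidate on a common basis:
  material F: σ_y = 93.70 MPa, ρ = 1310 kg/m³
  material Q: σ_y = 41.02 MPa, ρ = 1193 kg/m³
  material A: σ_y = 193.7 MPa, ρ = 7216 kg/m³
  material R: σ_y = 170.0 MPa, ρ = 1780 kg/m³
  material U: σ_y = 298.0 MPa, ρ = 8770 kg/m³
  material J: σ_y = 241.0 MPa, ρ = 8442 kg/m³
  material R: M = 17.2×10⁻³
  material F: M = 15.7×10⁻³
  material Q: M = 9.97×10⁻³
  material U: M = 5.09×10⁻³
  material A: M = 4.64×10⁻³
  material J: M = 4.59×10⁻³
The maximum is for material R.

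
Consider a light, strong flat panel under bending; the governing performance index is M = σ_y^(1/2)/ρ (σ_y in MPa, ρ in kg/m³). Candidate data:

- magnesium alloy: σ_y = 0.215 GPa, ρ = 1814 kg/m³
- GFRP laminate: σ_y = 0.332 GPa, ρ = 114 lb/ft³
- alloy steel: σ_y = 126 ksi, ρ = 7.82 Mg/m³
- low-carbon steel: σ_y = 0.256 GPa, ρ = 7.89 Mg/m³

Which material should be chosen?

GFRP laminate

After converting to SI:
  magnesium alloy: σ_y = 215.0 MPa, ρ = 1814 kg/m³
  GFRP laminate: σ_y = 332.0 MPa, ρ = 1826 kg/m³
  alloy steel: σ_y = 868.7 MPa, ρ = 7820 kg/m³
  low-carbon steel: σ_y = 256.0 MPa, ρ = 7890 kg/m³
  GFRP laminate: M = 9.98×10⁻³
  magnesium alloy: M = 8.08×10⁻³
  alloy steel: M = 3.77×10⁻³
  low-carbon steel: M = 2.03×10⁻³
The maximum is for GFRP laminate.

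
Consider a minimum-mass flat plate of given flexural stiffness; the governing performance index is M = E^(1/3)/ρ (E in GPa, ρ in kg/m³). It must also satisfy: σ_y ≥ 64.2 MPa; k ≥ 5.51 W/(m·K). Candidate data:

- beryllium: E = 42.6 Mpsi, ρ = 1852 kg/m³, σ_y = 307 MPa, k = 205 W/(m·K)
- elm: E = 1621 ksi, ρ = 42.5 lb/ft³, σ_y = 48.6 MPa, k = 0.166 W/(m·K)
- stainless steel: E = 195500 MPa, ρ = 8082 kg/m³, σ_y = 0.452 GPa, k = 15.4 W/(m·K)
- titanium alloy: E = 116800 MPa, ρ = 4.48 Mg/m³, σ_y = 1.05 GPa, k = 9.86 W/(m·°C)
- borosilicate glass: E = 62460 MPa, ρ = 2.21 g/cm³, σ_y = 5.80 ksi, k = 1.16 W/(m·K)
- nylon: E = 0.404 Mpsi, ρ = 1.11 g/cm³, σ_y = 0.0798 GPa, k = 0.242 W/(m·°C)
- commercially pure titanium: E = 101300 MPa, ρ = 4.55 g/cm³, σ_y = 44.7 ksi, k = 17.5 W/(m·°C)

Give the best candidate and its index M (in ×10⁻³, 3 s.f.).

Screen on constraints: σ_y ≥ 64.2 MPa; k ≥ 5.51 W/(m·K). Survivors: beryllium, stainless steel, titanium alloy, commercially pure titanium.
In SI units:
  beryllium: E = 293.7 GPa, ρ = 1852 kg/m³
  stainless steel: E = 195.5 GPa, ρ = 8082 kg/m³
  titanium alloy: E = 116.8 GPa, ρ = 4480 kg/m³
  commercially pure titanium: E = 101.3 GPa, ρ = 4550 kg/m³
  beryllium: M = 3.59×10⁻³
  titanium alloy: M = 1.09×10⁻³
  commercially pure titanium: M = 1.02×10⁻³
  stainless steel: M = 0.718×10⁻³
Highest index: beryllium.

beryllium, M = 3.59×10⁻³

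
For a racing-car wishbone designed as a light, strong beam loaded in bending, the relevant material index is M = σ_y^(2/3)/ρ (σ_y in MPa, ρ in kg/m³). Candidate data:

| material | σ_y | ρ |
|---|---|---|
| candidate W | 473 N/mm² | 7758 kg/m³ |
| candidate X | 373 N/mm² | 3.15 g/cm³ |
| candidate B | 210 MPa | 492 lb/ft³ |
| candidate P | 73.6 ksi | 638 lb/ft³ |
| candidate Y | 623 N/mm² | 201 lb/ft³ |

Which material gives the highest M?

candidate Y

In SI units:
  candidate W: σ_y = 473.0 MPa, ρ = 7758 kg/m³
  candidate X: σ_y = 373.0 MPa, ρ = 3150 kg/m³
  candidate B: σ_y = 210.0 MPa, ρ = 7881 kg/m³
  candidate P: σ_y = 507.5 MPa, ρ = 10220 kg/m³
  candidate Y: σ_y = 623.0 MPa, ρ = 3220 kg/m³
  candidate Y: M = 22.7×10⁻³
  candidate X: M = 16.4×10⁻³
  candidate W: M = 7.83×10⁻³
  candidate P: M = 6.23×10⁻³
  candidate B: M = 4.48×10⁻³
Highest index: candidate Y.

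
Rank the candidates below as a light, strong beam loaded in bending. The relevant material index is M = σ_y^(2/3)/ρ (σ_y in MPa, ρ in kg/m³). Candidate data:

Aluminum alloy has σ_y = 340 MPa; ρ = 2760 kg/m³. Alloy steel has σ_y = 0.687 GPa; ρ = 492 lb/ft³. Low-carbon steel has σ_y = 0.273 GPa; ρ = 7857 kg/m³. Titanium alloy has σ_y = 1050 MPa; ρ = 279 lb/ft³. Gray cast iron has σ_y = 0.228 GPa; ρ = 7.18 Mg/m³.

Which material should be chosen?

titanium alloy

Convert each candidate to consistent units, then evaluate M:
  aluminum alloy: σ_y = 340.0 MPa, ρ = 2760 kg/m³
  alloy steel: σ_y = 687.0 MPa, ρ = 7881 kg/m³
  low-carbon steel: σ_y = 273.0 MPa, ρ = 7857 kg/m³
  titanium alloy: σ_y = 1050 MPa, ρ = 4469 kg/m³
  gray cast iron: σ_y = 228.0 MPa, ρ = 7180 kg/m³
  titanium alloy: M = 23.1×10⁻³
  aluminum alloy: M = 17.6×10⁻³
  alloy steel: M = 9.88×10⁻³
  low-carbon steel: M = 5.36×10⁻³
  gray cast iron: M = 5.20×10⁻³
The maximum is for titanium alloy.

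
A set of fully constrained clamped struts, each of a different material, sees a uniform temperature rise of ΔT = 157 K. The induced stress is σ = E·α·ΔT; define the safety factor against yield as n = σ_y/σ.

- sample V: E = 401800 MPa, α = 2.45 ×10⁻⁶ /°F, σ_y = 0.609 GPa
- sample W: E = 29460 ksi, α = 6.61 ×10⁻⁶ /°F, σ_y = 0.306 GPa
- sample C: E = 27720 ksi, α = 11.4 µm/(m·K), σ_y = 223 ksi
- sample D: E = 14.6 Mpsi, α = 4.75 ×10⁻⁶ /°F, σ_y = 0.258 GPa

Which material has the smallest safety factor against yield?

With everything in SI (GPa, ×10⁻⁶/K, MPa):
  sample V: E = 401.8, α = 4.41, σ_y = 609.0 → σ = 278 MPa, n = 2.19
  sample W: E = 203.1, α = 11.9, σ_y = 306.0 → σ = 379 MPa, n = 0.806
  sample C: E = 191.1, α = 11.4, σ_y = 1538 → σ = 342 MPa, n = 4.49
  sample D: E = 100.7, α = 8.55, σ_y = 258.0 → σ = 135 MPa, n = 1.91
Sample W has the lowest safety factor, n = 0.806.

sample W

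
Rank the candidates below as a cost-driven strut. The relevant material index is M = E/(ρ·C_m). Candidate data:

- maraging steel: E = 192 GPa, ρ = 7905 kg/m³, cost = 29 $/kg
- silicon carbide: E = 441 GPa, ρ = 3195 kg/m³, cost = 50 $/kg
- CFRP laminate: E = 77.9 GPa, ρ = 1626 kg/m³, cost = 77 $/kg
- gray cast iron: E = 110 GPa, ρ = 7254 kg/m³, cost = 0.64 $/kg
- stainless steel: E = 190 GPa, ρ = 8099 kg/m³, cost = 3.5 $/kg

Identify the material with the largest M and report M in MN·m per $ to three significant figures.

gray cast iron, M = 23.7 MN·m per $

Evaluate M for each candidate:
  gray cast iron: M = 23.7 MN·m per $
  stainless steel: M = 6.70 MN·m per $
  silicon carbide: M = 2.76 MN·m per $
  maraging steel: M = 0.838 MN·m per $
  CFRP laminate: M = 0.622 MN·m per $
Gray cast iron ranks first.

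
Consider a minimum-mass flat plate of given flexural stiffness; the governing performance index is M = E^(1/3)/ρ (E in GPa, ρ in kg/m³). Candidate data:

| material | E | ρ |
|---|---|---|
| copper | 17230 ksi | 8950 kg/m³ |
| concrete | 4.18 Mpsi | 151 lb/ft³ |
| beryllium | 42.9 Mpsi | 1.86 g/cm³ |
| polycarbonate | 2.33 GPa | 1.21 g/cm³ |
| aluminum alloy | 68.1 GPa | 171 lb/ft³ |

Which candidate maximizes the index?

After converting to SI:
  copper: E = 118.8 GPa, ρ = 8950 kg/m³
  concrete: E = 28.82 GPa, ρ = 2419 kg/m³
  beryllium: E = 295.8 GPa, ρ = 1860 kg/m³
  polycarbonate: E = 2.330 GPa, ρ = 1210 kg/m³
  aluminum alloy: E = 68.10 GPa, ρ = 2739 kg/m³
  beryllium: M = 3.58×10⁻³
  aluminum alloy: M = 1.49×10⁻³
  concrete: M = 1.27×10⁻³
  polycarbonate: M = 1.10×10⁻³
  copper: M = 0.549×10⁻³
The maximum is for beryllium.

beryllium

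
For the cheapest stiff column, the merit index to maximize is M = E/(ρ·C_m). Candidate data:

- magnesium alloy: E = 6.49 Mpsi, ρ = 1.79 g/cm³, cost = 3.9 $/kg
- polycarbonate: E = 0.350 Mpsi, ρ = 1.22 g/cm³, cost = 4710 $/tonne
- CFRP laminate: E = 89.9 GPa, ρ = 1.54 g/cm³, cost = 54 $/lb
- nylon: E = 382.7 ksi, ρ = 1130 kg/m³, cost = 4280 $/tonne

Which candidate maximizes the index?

Putting every candidate on a common basis:
  magnesium alloy: E = 44.75 GPa, ρ = 1790 kg/m³, cost = 3.900 $/kg
  polycarbonate: E = 2.413 GPa, ρ = 1220 kg/m³, cost = 4.710 $/kg
  CFRP laminate: E = 89.90 GPa, ρ = 1540 kg/m³, cost = 119.0 $/kg
  nylon: E = 2.639 GPa, ρ = 1130 kg/m³, cost = 4.280 $/kg
  magnesium alloy: M = 6.41 MN·m per $
  nylon: M = 0.546 MN·m per $
  CFRP laminate: M = 0.490 MN·m per $
  polycarbonate: M = 0.420 MN·m per $
Magnesium alloy ranks first.

magnesium alloy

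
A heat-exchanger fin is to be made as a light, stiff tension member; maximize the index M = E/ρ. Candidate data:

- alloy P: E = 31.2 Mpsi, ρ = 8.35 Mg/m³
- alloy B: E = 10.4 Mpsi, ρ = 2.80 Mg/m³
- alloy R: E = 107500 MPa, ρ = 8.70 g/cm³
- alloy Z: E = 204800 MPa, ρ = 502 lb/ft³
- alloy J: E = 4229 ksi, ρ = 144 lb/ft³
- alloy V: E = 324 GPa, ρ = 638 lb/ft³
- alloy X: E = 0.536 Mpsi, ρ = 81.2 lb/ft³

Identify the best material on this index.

Normalizing units and computing the index:
  alloy P: E = 215.1 GPa, ρ = 8350 kg/m³
  alloy B: E = 71.71 GPa, ρ = 2800 kg/m³
  alloy R: E = 107.5 GPa, ρ = 8700 kg/m³
  alloy Z: E = 204.8 GPa, ρ = 8041 kg/m³
  alloy J: E = 29.16 GPa, ρ = 2307 kg/m³
  alloy V: E = 324.0 GPa, ρ = 10220 kg/m³
  alloy X: E = 3.696 GPa, ρ = 1301 kg/m³
  alloy V: M = 31.7 MN·m/kg
  alloy P: M = 25.8 MN·m/kg
  alloy B: M = 25.6 MN·m/kg
  alloy Z: M = 25.5 MN·m/kg
  alloy J: M = 12.6 MN·m/kg
  alloy R: M = 12.4 MN·m/kg
  alloy X: M = 2.84 MN·m/kg
Alloy V has the largest M.

alloy V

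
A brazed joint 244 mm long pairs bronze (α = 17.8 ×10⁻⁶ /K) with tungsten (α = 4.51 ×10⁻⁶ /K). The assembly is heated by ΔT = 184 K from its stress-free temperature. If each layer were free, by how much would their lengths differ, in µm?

597 µm

Δα = |17.8 − 4.51|×10⁻⁶/K = 13.3×10⁻⁶/K.
ΔL_mismatch = Δα·L·ΔT = 13.3×10⁻⁶ × 244.0 mm × 184.0 K = 597 µm.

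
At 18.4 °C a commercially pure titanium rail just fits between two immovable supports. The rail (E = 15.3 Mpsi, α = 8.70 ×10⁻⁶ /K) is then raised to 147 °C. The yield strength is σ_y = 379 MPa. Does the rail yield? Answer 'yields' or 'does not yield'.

E = 15.3 Mpsi = 105.5 GPa.
ΔT = 128.6 K. Constrained thermal stress σ = E·α·ΔT = 105.5×10³ MPa × 8.70×10⁻⁶ × 128.6 = 118 MPa (compressive).
Compare to σ_y = 379 MPa: σ < σ_y, so it does not yield.

does not yield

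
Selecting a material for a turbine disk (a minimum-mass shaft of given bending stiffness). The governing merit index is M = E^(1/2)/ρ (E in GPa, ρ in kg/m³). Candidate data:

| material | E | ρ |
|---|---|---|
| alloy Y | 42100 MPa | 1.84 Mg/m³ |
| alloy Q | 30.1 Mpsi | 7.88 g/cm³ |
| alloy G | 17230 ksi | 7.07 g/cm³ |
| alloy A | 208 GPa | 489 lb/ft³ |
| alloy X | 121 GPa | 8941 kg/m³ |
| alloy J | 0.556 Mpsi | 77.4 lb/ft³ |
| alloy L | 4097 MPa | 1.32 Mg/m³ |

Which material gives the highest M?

Putting every candidate on a common basis:
  alloy Y: E = 42.10 GPa, ρ = 1840 kg/m³
  alloy Q: E = 207.5 GPa, ρ = 7880 kg/m³
  alloy G: E = 118.8 GPa, ρ = 7070 kg/m³
  alloy A: E = 208.0 GPa, ρ = 7833 kg/m³
  alloy X: E = 121.0 GPa, ρ = 8941 kg/m³
  alloy J: E = 3.833 GPa, ρ = 1240 kg/m³
  alloy L: E = 4.097 GPa, ρ = 1320 kg/m³
  alloy Y: M = 3.53×10⁻³
  alloy A: M = 1.84×10⁻³
  alloy Q: M = 1.83×10⁻³
  alloy J: M = 1.58×10⁻³
  alloy G: M = 1.54×10⁻³
  alloy L: M = 1.53×10⁻³
  alloy X: M = 1.23×10⁻³
The maximum is for alloy Y.

alloy Y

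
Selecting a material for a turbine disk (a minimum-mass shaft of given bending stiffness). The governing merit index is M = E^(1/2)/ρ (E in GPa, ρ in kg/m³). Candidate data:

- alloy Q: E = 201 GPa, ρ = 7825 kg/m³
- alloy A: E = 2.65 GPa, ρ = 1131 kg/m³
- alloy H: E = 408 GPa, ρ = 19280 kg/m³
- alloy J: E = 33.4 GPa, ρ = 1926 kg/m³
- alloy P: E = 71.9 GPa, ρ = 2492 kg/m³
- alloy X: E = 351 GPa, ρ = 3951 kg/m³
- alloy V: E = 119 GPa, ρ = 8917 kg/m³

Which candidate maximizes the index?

alloy X

Per-candidate index values:
  alloy X: M = 4.74×10⁻³
  alloy P: M = 3.40×10⁻³
  alloy J: M = 3.00×10⁻³
  alloy Q: M = 1.81×10⁻³
  alloy A: M = 1.44×10⁻³
  alloy V: M = 1.22×10⁻³
  alloy H: M = 1.05×10⁻³
Alloy X ranks first.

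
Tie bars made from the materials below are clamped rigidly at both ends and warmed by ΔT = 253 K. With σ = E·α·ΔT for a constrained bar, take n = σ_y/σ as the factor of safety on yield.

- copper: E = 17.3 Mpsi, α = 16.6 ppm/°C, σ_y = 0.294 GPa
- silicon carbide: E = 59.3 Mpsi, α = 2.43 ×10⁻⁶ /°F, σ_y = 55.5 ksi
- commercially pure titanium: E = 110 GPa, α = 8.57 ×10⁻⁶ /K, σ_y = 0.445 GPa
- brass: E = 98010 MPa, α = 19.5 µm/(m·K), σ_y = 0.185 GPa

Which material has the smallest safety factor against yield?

With everything in SI (GPa, ×10⁻⁶/K, MPa):
  copper: E = 119.3, α = 16.6, σ_y = 294.0 → σ = 501 MPa, n = 0.587
  silicon carbide: E = 408.9, α = 4.37, σ_y = 382.7 → σ = 452 MPa, n = 0.846
  commercially pure titanium: E = 110.0, α = 8.57, σ_y = 445.0 → σ = 239 MPa, n = 1.87
  brass: E = 98.01, α = 19.5, σ_y = 185.0 → σ = 484 MPa, n = 0.383
Brass has the lowest safety factor, n = 0.383.

brass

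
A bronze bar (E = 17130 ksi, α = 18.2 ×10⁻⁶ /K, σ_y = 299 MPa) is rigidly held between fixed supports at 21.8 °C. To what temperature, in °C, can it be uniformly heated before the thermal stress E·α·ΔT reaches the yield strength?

E = 17130 ksi = 118.1 GPa.
E·α·ΔT = 299.0 MPa ⇒ ΔT = 299.0 / (118.1×10³ × 18.2×10⁻⁶) = 139.1 K.
T = 21.8 + 139.1 = 160.9 °C.

161 °C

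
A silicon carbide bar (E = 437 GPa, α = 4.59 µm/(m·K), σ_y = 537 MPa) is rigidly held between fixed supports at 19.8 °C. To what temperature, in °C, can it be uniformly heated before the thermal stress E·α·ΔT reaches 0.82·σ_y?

239 °C

E·α·ΔT = 440.3 MPa ⇒ ΔT = 440.3 / (437.0×10³ × 4.59×10⁻⁶) = 219.5 K.
T = 19.8 + 219.5 = 239.3 °C.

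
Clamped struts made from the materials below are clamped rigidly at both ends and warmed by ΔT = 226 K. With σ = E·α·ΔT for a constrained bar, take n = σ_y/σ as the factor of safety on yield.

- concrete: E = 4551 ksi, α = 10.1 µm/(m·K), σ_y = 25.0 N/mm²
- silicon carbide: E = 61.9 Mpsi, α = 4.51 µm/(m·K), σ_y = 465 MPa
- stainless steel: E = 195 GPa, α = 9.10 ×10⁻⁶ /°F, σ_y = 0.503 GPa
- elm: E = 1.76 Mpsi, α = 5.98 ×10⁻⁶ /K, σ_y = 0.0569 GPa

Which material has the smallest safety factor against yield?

concrete

Per material, after unit conversion:
  concrete: E = 31.38, α = 10.1, σ_y = 25.00 → σ = 71.6 MPa, n = 0.349
  silicon carbide: E = 426.8, α = 4.51, σ_y = 465.0 → σ = 435 MPa, n = 1.07
  stainless steel: E = 195.0, α = 16.4, σ_y = 503.0 → σ = 722 MPa, n = 0.697
  elm: E = 12.13, α = 5.98, σ_y = 56.90 → σ = 16.4 MPa, n = 3.47
Smallest n: concrete with n = 0.349.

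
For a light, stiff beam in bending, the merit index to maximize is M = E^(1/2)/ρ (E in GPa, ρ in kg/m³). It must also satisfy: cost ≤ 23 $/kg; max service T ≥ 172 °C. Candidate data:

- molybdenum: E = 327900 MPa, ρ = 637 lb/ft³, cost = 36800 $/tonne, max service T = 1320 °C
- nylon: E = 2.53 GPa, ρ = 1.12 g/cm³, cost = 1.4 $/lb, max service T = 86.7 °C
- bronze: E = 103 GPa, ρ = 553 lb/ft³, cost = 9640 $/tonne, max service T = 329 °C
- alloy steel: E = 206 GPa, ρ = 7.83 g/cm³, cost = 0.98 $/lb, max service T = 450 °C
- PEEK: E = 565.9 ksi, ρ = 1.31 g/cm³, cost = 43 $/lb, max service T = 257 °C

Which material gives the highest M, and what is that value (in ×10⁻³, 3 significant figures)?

alloy steel, M = 1.83×10⁻³

Screen on constraints: cost ≤ 23 $/kg; max service T ≥ 172 °C. Survivors: bronze, alloy steel.
Normalizing units and computing the index:
  bronze: E = 103.0 GPa, ρ = 8858 kg/m³
  alloy steel: E = 206.0 GPa, ρ = 7830 kg/m³
  alloy steel: M = 1.83×10⁻³
  bronze: M = 1.15×10⁻³
The maximum is for alloy steel.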